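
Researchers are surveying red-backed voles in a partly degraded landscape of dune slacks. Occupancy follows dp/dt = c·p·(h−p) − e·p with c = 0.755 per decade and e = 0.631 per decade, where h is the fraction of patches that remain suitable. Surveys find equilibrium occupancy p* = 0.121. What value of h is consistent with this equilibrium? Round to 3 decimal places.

At equilibrium c(h−p*) = e, so h = p* + e/c.
h = 0.121 + 0.631/0.755 = 0.121 + 0.8358 = 0.9568.

0.957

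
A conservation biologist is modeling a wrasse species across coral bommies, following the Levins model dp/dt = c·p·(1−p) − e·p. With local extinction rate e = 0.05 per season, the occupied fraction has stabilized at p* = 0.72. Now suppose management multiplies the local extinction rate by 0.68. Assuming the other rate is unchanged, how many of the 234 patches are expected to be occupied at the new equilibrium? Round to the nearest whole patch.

189

Balance c(1−p*) = e gives c = e/(1 − 0.72000) = 0.05/0.28000 = 0.17857.
New p* = 1 − e/c = 1 − 0.03400/0.17857 = 0.80960.
Expected occupied = 234 × 0.80960 = 189.45 ≈ 189.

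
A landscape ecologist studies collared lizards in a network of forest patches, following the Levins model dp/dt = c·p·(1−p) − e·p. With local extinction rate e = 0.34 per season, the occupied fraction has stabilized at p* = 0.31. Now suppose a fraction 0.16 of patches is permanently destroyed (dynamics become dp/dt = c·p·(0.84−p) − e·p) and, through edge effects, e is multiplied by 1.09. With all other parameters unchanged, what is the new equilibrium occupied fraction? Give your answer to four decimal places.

0.0879

Balance c(1−p*) = e gives c = e/(1 − 0.31000) = 0.34/0.69000 = 0.49275.
New p* = 0.84 − e/c = 0.84 − 0.37060/0.49275 = 0.08789.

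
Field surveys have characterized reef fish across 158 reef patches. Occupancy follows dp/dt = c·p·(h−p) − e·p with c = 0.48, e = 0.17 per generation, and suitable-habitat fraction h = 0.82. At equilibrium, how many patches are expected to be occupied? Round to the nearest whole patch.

p* = h − e/c = 0.82 − 0.3542 = 0.4658.
Expected occupied patches = N × p* = 158 × 0.4658 = 73.60 ≈ 74.

74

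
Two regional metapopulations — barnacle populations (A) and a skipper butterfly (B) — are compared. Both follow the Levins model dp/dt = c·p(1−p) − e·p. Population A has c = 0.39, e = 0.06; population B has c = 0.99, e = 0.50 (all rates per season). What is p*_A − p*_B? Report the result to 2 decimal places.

0.35

A: p*_A = 1 − 0.06/0.39 = 0.8462.
B: p*_B = 1 − 0.50/0.99 = 0.4949.
p*_A − p*_B = 0.8462 − 0.4949 = 0.3512.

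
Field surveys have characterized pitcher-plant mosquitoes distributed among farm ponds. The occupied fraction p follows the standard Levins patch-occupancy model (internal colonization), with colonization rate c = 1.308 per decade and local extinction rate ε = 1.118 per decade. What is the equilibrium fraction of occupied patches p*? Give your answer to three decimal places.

0.145

Setting dp/dt = 0 and dividing through by p* gives c·(1−p*) = ε.
So p* = 1 − ε/c = 1 − 1.118/1.308 = 1 − 0.8547 = 0.1453.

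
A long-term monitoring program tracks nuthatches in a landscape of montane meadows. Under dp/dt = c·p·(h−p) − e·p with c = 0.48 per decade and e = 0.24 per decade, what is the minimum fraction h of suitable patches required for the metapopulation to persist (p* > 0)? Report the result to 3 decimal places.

0.500

p* = h − e/c is positive only when h > e/c.
h_min = e/c = 0.24/0.48 = 0.5000.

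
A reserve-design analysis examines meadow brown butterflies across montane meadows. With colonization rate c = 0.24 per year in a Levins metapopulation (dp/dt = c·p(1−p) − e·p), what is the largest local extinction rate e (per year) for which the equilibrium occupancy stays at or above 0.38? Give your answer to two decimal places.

1 − e/c ≥ 0.38 ⇒ e ≤ c(1 − 0.38) = 0.24 × 0.6200.
e_max = 0.1488.

0.15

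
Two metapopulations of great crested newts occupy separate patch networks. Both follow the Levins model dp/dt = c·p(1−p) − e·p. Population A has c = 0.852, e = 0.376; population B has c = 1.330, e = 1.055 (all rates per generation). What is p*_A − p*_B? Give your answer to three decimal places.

A: p*_A = 1 − 0.376/0.852 = 0.5587.
B: p*_B = 1 − 1.055/1.330 = 0.2068.
p*_A − p*_B = 0.5587 − 0.2068 = 0.3519.

0.352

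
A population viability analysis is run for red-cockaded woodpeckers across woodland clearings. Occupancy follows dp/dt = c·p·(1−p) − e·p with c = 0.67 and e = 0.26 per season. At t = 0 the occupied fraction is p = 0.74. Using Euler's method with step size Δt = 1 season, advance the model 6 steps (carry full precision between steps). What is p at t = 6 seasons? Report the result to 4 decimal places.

0.6159

Update rule: p ← p + [c·p·(1−p) − e·p]·Δt with Δt = 1.
p: 0.74000 → 0.67651  (Δp = -0.06349)
p: 0.67651 → 0.64724  (Δp = -0.02927)
p: 0.64724 → 0.63193  (Δp = -0.01531)
p: 0.63193 → 0.62347  (Δp = -0.00846)
p: 0.62347 → 0.61865  (Δp = -0.00482)
p: 0.61865 → 0.61587  (Δp = -0.00278)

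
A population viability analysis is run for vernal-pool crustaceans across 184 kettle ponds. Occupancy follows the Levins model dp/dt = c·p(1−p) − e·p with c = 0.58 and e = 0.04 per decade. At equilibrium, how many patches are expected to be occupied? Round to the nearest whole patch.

p* = 1 − e/c = 1 − 0.04/0.58 = 0.9310.
Expected occupied patches = N × p* = 184 × 0.9310 = 171.31 ≈ 171.

171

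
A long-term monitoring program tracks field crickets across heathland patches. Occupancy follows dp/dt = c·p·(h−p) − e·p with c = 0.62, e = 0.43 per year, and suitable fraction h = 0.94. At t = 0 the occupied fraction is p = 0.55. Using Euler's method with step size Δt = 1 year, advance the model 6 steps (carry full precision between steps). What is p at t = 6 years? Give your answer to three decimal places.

Update rule: p ← p + [c·p·(h−p) − e·p]·Δt with Δt = 1.
  1  |  dp/dt·Δt = -0.103510  |  p_1 = 0.446490
  2  |  dp/dt·Δt = -0.055375  |  p_2 = 0.391115
  3  |  dp/dt·Δt = -0.035079  |  p_3 = 0.356035
  4  |  dp/dt·Δt = -0.024190  |  p_4 = 0.331845
  5  |  dp/dt·Δt = -0.017569  |  p_5 = 0.314276
  6  |  dp/dt·Δt = -0.013216  |  p_6 = 0.301060

0.301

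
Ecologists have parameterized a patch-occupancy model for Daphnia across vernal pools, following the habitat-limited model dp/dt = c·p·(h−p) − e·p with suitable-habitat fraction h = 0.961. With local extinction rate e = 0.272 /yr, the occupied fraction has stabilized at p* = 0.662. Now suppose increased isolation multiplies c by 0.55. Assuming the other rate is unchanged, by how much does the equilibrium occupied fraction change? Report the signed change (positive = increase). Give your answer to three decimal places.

-0.245

Balance c(h−p*) = e gives c = e/(0.961 − 0.66200) = 0.272/0.29900 = 0.90970.
New p* = 0.961 − e/c = 0.961 − 0.27200/0.50033 = 0.41736.
Δp* = 0.41736 − 0.66200 = -0.24464.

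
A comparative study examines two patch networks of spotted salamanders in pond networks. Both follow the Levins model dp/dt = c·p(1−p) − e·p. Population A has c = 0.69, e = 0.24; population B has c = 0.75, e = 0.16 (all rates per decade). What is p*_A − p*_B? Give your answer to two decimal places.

A: p*_A = 1 − 0.24/0.69 = 0.6522.
B: p*_B = 1 − 0.16/0.75 = 0.7867.
p*_A − p*_B = 0.6522 − 0.7867 = -0.1345.

-0.13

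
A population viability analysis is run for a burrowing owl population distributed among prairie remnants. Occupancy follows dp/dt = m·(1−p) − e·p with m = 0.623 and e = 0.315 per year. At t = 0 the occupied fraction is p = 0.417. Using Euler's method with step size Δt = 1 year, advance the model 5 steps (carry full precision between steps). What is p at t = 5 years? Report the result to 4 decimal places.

Update rule: p ← p + [m·(1−p) − e·p]·Δt with Δt = 1.
  1  |  dp/dt·Δt = +0.231854  |  p_1 = 0.648854
  2  |  dp/dt·Δt = +0.014375  |  p_2 = 0.663229
  3  |  dp/dt·Δt = +0.000891  |  p_3 = 0.664120
  4  |  dp/dt·Δt = +0.000055  |  p_4 = 0.664175
  5  |  dp/dt·Δt = +0.000003  |  p_5 = 0.664179

0.6642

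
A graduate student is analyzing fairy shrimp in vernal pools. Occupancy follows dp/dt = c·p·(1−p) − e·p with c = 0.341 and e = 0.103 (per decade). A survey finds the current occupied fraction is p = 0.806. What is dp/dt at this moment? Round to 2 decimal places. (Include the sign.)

Colonization term: c·p·(1−p) = 0.341×0.806×0.1940 = 0.05332.
Extinction term: e·p = 0.08302.
dp/dt = 0.05332 − 0.08302 = -0.02970.

-0.03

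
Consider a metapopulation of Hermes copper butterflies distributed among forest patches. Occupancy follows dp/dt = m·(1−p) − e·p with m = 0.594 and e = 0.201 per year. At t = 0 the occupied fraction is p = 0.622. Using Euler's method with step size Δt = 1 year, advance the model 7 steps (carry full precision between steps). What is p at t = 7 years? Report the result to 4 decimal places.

Update rule: p ← p + [m·(1−p) − e·p]·Δt with Δt = 1.
p: 0.62200 → 0.72151  (Δp = +0.09951)
p: 0.72151 → 0.74191  (Δp = +0.02040)
p: 0.74191 → 0.74609  (Δp = +0.00418)
p: 0.74609 → 0.74695  (Δp = +0.00086)
p: 0.74695 → 0.74712  (Δp = +0.00018)
p: 0.74712 → 0.74716  (Δp = +0.00004)
p: 0.74716 → 0.74717  (Δp = +0.00001)

0.7472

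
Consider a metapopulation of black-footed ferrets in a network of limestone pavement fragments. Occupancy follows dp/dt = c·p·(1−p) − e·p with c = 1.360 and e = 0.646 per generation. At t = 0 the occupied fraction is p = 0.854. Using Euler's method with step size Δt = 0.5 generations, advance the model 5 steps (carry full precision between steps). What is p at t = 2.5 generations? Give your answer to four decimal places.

0.5421

Update rule: p ← p + [c·p·(1−p) − e·p]·Δt with Δt = 0.5.
step 1: Δp = -0.19106, p = 0.66294
step 2: Δp = -0.06218, p = 0.60076
step 3: Δp = -0.03095, p = 0.56981
step 4: Δp = -0.01736, p = 0.55245
step 5: Δp = -0.01031, p = 0.54214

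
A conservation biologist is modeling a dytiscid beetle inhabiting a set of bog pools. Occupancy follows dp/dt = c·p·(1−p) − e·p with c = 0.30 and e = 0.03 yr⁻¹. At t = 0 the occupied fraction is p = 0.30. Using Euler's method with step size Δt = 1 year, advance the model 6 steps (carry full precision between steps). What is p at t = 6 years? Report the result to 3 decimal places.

Update rule: p ← p + [c·p·(1−p) − e·p]·Δt with Δt = 1.
  1  |  dp/dt·Δt = +0.054000  |  p_1 = 0.354000
  2  |  dp/dt·Δt = +0.057985  |  p_2 = 0.411985
  3  |  dp/dt·Δt = +0.060316  |  p_3 = 0.472302
  4  |  dp/dt·Δt = +0.060601  |  p_4 = 0.532902
  5  |  dp/dt·Δt = +0.058688  |  p_5 = 0.591591
  6  |  dp/dt·Δt = +0.054736  |  p_6 = 0.646326

0.646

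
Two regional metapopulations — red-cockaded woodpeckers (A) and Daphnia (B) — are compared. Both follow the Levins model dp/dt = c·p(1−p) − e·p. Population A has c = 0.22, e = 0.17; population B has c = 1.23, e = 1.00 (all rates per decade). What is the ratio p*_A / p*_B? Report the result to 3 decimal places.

A: p*_A = 1 − 0.17/0.22 = 0.2273.
B: p*_B = 1 − 1.00/1.23 = 0.1870.
p*_A / p*_B = 0.2273/0.1870 = 1.2154.

1.215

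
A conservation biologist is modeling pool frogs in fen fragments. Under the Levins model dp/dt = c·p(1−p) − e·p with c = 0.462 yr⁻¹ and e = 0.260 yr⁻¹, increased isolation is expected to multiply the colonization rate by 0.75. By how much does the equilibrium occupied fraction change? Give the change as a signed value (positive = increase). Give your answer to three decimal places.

Before: p* = 1 − 0.260/0.462 = 0.4372.
After the change, c = 0.3465, e = 0.26, so p* = 1 − 0.26/0.3465 = 0.2496.
Δp* = 0.2496 − 0.4372 = -0.1876.

-0.188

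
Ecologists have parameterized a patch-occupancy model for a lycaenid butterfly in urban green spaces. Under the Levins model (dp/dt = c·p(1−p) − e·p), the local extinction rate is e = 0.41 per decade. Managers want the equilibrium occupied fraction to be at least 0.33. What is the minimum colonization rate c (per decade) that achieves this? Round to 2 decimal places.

p* = 1 − e/c ≥ 0.33 requires e/c ≤ 0.6700, i.e. c ≥ e/0.6700.
c_min = 0.41/0.6700 = 0.6119.

0.61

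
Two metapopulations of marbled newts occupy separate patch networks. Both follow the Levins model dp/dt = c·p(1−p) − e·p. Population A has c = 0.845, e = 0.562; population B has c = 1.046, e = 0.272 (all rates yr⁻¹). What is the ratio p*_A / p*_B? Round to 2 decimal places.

0.45

A: p*_A = 1 − 0.562/0.845 = 0.3349.
B: p*_B = 1 − 0.272/1.046 = 0.7400.
p*_A / p*_B = 0.3349/0.7400 = 0.4526.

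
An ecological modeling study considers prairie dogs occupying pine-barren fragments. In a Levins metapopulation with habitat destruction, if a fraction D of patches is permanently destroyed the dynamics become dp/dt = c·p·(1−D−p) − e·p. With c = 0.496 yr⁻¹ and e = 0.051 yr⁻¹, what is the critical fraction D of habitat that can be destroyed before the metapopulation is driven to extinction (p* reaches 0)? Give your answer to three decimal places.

0.897

The nontrivial equilibrium is p* = (1−D) − e/c; extinction occurs when this hits zero.
So D_crit = 1 − e/c = 1 − 0.051/0.496 = 1 − 0.1028 = 0.8972.
This equals the undisturbed p*, a classic result of Lande's extension.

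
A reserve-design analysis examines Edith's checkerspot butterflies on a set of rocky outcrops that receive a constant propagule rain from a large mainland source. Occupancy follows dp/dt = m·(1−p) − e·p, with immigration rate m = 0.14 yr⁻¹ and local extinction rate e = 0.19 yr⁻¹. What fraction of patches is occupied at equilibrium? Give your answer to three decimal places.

Setting dp/dt = 0: m − m·p* = e·p*, so m = (m+e)·p*.
p* = m/(m+e) = 0.14/(0.14+0.19) = 0.14/0.3300 = 0.4242.

0.424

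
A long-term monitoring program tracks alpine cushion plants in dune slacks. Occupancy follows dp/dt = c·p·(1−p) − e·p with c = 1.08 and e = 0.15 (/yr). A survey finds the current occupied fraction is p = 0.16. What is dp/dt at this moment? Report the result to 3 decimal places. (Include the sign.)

Colonization term: c·p·(1−p) = 1.08×0.16×0.8400 = 0.14515.
Extinction term: e·p = 0.02400.
dp/dt = 0.14515 − 0.02400 = 0.12115.

0.121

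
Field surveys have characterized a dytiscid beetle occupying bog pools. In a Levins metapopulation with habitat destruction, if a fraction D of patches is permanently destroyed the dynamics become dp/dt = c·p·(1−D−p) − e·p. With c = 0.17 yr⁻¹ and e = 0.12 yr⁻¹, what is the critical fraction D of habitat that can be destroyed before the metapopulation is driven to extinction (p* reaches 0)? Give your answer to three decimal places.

0.294

The nontrivial equilibrium is p* = (1−D) − e/c; extinction occurs when this hits zero.
So D_crit = 1 − e/c = 1 − 0.12/0.17 = 1 − 0.7059 = 0.2941.
Note this equals the original equilibrium occupancy — the Levins extinction-debt result.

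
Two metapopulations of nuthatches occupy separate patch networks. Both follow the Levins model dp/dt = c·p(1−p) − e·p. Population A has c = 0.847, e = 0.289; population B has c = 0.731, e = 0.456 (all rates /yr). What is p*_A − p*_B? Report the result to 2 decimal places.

0.28

A: p*_A = 1 − 0.289/0.847 = 0.6588.
B: p*_B = 1 − 0.456/0.731 = 0.3762.
p*_A − p*_B = 0.6588 − 0.3762 = 0.2826.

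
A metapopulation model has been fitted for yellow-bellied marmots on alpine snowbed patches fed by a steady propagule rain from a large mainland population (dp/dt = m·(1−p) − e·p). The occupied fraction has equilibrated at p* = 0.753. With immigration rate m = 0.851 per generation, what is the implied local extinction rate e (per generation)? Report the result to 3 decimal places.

At equilibrium m(1−p*) = e·p*, so e = m(1−p*)/p*.
e = 0.851 × 0.2470 / 0.753 = 0.2791.

0.279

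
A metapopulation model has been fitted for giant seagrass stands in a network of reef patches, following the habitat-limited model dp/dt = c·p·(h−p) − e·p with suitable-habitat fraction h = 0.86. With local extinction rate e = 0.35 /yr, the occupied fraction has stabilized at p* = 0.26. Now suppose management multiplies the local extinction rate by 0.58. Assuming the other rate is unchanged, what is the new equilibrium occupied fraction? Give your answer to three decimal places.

Balance c(h−p*) = e gives c = e/(0.86 − 0.26000) = 0.35/0.60000 = 0.58333.
New p* = 0.86 − e/c = 0.86 − 0.20300/0.58333 = 0.51200.

0.512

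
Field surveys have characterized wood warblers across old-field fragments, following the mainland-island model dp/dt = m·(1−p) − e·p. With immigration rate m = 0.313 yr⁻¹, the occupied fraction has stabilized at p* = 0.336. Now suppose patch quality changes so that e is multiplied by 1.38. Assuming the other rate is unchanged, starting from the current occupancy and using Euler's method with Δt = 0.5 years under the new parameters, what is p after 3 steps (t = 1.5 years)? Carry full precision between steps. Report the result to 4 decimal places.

0.2732

Balance m(1−p*) = e·p* gives e = m(1−p*)/p* = 0.313×0.66400/0.33600 = 0.61855.
Starting from p₀ = 0.33600; update p ← p + (dp/dt)·Δt with the new parameters.
p: 0.33600 → 0.29651  (Δp = -0.03949)
p: 0.29651 → 0.28006  (Δp = -0.01645)
p: 0.28006 → 0.27320  (Δp = -0.00686)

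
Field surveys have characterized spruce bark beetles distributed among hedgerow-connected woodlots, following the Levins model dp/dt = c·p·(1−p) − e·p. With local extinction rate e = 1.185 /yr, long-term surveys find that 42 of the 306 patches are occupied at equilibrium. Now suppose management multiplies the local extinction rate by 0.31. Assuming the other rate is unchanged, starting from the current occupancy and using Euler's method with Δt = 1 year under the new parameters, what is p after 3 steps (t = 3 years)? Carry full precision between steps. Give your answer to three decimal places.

Observed p* = 42/306 = 0.13725.
Balance c(1−p*) = e gives c = e/(1 − 0.13725) = 1.185/0.86275 = 1.37352.
Starting from p₀ = 0.13725; update p ← p + (dp/dt)·Δt with the new parameters.
step 1: Δp = +0.11223, p = 0.24948
step 2: Δp = +0.16553, p = 0.41501
step 3: Δp = +0.18100, p = 0.59602

0.596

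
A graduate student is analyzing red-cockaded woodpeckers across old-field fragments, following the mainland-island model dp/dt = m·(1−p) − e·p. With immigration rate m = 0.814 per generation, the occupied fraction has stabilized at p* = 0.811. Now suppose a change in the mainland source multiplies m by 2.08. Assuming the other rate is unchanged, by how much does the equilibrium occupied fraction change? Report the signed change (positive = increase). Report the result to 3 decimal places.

Balance m(1−p*) = e·p* gives e = m(1−p*)/p* = 0.814×0.18900/0.81100 = 0.18970.
New p* = m/(m+e) = 1.69312/(1.69312+0.18970) = 0.89925.
Δp* = 0.89925 − 0.81100 = +0.08825.

0.088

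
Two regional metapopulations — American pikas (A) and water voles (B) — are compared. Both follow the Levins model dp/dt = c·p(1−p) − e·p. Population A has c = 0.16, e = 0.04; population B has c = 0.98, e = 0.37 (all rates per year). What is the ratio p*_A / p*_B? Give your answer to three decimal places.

A: p*_A = 1 − 0.04/0.16 = 0.7500.
B: p*_B = 1 − 0.37/0.98 = 0.6224.
p*_A / p*_B = 0.7500/0.6224 = 1.2049.

1.205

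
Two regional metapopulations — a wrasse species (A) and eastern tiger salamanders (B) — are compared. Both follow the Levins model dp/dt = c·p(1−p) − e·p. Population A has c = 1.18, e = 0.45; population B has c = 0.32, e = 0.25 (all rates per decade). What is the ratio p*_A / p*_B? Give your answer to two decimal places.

A: p*_A = 1 − 0.45/1.18 = 0.6186.
B: p*_B = 1 − 0.25/0.32 = 0.2188.
p*_A / p*_B = 0.6186/0.2188 = 2.8281.

2.83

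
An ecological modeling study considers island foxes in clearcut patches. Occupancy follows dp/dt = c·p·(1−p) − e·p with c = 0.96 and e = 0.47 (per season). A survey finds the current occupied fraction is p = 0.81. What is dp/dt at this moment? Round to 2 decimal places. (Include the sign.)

Colonization term: c·p·(1−p) = 0.96×0.81×0.1900 = 0.14774.
Extinction term: e·p = 0.38070.
dp/dt = 0.14774 − 0.38070 = -0.23296.

-0.23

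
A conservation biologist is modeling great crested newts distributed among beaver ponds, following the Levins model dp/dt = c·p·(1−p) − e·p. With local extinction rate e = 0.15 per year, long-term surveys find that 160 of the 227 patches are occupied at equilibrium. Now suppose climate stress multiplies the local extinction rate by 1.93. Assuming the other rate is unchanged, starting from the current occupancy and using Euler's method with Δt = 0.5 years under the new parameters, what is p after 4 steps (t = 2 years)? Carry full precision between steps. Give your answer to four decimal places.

Observed p* = 160/227 = 0.70485.
Balance c(1−p*) = e gives c = e/(1 − 0.70485) = 0.15/0.29515 = 0.50821.
Starting from p₀ = 0.70485; update p ← p + (dp/dt)·Δt with the new parameters.
p: 0.70485 → 0.65568  (Δp = -0.04916)
p: 0.65568 → 0.61814  (Δp = -0.03754)
p: 0.61814 → 0.58864  (Δp = -0.02950)
p: 0.58864 → 0.56497  (Δp = -0.02368)

0.5650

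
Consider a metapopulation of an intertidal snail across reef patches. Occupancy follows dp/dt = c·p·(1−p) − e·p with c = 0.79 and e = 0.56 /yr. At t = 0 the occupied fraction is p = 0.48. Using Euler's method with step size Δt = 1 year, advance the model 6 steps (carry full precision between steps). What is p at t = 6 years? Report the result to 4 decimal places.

0.3136

Update rule: p ← p + [c·p·(1−p) − e·p]·Δt with Δt = 1.
p: 0.48000 → 0.40838  (Δp = -0.07162)
p: 0.40838 → 0.37056  (Δp = -0.03783)
p: 0.37056 → 0.34731  (Δp = -0.02325)
p: 0.34731 → 0.33190  (Δp = -0.01541)
p: 0.33190 → 0.32121  (Δp = -0.01069)
p: 0.32121 → 0.31358  (Δp = -0.00763)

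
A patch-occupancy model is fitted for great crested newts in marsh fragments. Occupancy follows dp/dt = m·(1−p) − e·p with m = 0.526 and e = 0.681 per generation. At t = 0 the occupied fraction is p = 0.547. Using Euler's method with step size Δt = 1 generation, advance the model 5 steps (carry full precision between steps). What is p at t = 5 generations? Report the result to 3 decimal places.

Update rule: p ← p + [m·(1−p) − e·p]·Δt with Δt = 1.
step 1: Δp = -0.13423, p = 0.41277
step 2: Δp = +0.02779, p = 0.44056
step 3: Δp = -0.00575, p = 0.43480
step 4: Δp = +0.00119, p = 0.43600
step 5: Δp = -0.00025, p = 0.43575

0.436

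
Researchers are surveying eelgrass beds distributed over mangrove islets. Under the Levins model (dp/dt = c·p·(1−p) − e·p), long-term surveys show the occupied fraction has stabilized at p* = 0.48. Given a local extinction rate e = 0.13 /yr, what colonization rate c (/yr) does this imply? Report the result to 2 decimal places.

0.25

At equilibrium c(1−p*) = e, so c = e/(1−p*).
c = 0.13/(1 − 0.48) = 0.13/0.5200 = 0.2500.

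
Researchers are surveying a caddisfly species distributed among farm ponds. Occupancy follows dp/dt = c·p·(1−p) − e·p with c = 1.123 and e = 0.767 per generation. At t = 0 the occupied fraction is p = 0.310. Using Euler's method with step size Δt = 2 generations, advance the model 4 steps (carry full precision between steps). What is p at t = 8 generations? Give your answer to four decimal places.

0.3170

Update rule: p ← p + [c·p·(1−p) − e·p]·Δt with Δt = 2.
p: 0.31000 → 0.31488  (Δp = +0.00488)
p: 0.31488 → 0.31638  (Δp = +0.00151)
p: 0.31638 → 0.31683  (Δp = +0.00044)
p: 0.31683 → 0.31696  (Δp = +0.00013)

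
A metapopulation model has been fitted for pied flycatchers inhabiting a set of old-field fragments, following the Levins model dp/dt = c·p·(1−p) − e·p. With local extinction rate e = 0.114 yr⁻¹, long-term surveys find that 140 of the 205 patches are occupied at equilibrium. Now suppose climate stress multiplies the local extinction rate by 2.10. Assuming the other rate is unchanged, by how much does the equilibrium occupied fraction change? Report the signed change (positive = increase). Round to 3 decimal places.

Observed p* = 140/205 = 0.68293.
Balance c(1−p*) = e gives c = e/(1 − 0.68293) = 0.114/0.31707 = 0.35954.
New p* = 1 − e/c = 1 − 0.23940/0.35954 = 0.33415.
Δp* = 0.33415 − 0.68293 = -0.34878.

-0.349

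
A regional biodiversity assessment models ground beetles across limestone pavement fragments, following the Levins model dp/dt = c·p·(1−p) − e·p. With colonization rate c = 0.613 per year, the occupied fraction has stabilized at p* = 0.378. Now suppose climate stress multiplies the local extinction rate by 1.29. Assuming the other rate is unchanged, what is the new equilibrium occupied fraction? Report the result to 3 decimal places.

0.198

Balance c(1−p*) = e gives e = 0.613×(1 − 0.37800) = 0.38129.
New p* = 1 − e/c = 1 − 0.49186/0.61300 = 0.19762.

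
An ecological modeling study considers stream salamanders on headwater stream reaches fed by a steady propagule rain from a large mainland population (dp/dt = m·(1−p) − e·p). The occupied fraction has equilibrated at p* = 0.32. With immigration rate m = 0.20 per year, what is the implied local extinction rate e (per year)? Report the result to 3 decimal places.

0.425

At equilibrium m(1−p*) = e·p*, so e = m(1−p*)/p*.
e = 0.20 × 0.6800 / 0.32 = 0.4250.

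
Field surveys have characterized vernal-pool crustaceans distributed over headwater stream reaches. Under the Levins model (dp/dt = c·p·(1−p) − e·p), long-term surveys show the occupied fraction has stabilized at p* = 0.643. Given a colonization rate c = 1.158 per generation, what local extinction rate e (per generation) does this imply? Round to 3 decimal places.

At equilibrium c(1−p*) = e.
e = 1.158 × (1 − 0.643) = 1.158 × 0.3570 = 0.4134.

0.413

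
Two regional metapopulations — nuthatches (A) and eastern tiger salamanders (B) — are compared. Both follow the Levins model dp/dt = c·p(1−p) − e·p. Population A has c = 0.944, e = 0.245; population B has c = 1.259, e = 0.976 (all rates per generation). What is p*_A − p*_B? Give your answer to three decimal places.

0.516

A: p*_A = 1 − 0.245/0.944 = 0.7405.
B: p*_B = 1 − 0.976/1.259 = 0.2248.
p*_A − p*_B = 0.7405 − 0.2248 = 0.5157.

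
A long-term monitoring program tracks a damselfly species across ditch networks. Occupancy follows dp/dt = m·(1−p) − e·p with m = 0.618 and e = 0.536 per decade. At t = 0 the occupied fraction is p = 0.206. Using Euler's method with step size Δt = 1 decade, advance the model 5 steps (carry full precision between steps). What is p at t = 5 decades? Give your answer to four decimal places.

0.5356

Update rule: p ← p + [m·(1−p) − e·p]·Δt with Δt = 1.
t = 1: p = 0.20600 + (+0.38028) = 0.58628
t = 2: p = 0.58628 + (-0.05856) = 0.52771
t = 3: p = 0.52771 + (+0.00902) = 0.53673
t = 4: p = 0.53673 + (-0.00139) = 0.53534
t = 5: p = 0.53534 + (+0.00021) = 0.53556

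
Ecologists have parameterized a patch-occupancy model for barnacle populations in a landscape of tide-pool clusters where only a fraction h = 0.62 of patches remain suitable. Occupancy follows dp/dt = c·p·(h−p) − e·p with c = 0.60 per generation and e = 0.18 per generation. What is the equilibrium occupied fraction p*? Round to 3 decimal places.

Setting dp/dt = 0 and dividing by p* gives c·(h−p*) = e.
So p* = h − e/c = 0.62 − 0.18/0.60 = 0.62 − 0.3000 = 0.3200.

0.320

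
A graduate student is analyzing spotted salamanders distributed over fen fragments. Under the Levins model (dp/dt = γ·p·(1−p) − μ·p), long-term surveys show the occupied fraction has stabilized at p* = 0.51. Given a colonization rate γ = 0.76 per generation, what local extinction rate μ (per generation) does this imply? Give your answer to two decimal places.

0.37

At equilibrium γ(1−p*) = μ.
μ = 0.76 × (1 − 0.51) = 0.76 × 0.4900 = 0.3724.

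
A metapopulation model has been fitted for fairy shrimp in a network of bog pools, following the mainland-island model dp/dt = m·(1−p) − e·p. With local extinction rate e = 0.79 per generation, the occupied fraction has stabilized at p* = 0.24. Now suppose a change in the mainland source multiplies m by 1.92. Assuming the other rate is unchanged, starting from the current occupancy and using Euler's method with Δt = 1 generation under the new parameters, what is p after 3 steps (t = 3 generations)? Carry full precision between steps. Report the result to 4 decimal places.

0.3801

Balance m(1−p*) = e·p* gives m = e·p*/(1−p*) = 0.79×0.24000/0.76000 = 0.24947.
Starting from p₀ = 0.24000; update p ← p + (dp/dt)·Δt with the new parameters.
p: 0.24000 → 0.41443  (Δp = +0.17443)
p: 0.41443 → 0.36751  (Δp = -0.04692)
p: 0.36751 → 0.38013  (Δp = +0.01262)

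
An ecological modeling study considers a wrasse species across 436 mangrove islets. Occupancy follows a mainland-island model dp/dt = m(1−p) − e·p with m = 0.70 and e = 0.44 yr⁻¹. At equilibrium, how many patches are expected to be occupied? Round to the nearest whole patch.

p* = m/(m+e) = 0.70/1.1400 = 0.6140.
Expected occupied patches = N × p* = 436 × 0.6140 = 267.72 ≈ 268.

268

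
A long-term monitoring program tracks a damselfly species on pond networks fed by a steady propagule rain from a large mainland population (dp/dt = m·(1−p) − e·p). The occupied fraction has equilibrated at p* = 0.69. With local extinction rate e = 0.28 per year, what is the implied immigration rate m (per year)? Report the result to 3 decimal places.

At equilibrium m(1−p*) = e·p*, so m = e·p*/(1−p*).
m = 0.28 × 0.69 / 0.3100 = 0.1932/0.3100 = 0.6232.

0.623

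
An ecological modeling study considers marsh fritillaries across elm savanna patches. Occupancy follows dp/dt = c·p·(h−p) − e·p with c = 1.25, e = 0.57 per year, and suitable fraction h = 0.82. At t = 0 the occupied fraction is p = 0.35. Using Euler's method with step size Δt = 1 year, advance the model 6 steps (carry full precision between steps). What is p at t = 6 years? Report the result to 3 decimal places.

0.364

Update rule: p ← p + [c·p·(h−p) − e·p]·Δt with Δt = 1.
step 1: Δp = +0.00613, p = 0.35613
step 2: Δp = +0.00351, p = 0.35963
step 3: Δp = +0.00196, p = 0.36159
step 4: Δp = +0.00109, p = 0.36268
step 5: Δp = +0.00060, p = 0.36328
step 6: Δp = +0.00033, p = 0.36361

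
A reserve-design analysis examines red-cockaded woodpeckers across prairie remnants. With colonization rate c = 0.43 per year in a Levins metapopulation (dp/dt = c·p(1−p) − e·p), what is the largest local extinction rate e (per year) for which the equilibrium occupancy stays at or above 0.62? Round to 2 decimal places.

1 − e/c ≥ 0.62 ⇒ e ≤ c(1 − 0.62) = 0.43 × 0.3800.
e_max = 0.1634.

0.16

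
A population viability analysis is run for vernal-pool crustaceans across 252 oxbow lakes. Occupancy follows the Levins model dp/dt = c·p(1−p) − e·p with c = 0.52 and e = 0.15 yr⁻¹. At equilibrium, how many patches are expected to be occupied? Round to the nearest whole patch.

179

p* = 1 − e/c = 1 − 0.15/0.52 = 0.7115.
Expected occupied patches = N × p* = 252 × 0.7115 = 179.31 ≈ 179.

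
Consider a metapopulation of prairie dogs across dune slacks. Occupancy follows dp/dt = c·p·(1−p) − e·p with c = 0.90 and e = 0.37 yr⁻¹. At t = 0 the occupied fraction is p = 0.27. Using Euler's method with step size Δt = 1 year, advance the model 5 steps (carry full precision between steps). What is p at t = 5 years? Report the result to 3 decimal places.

Update rule: p ← p + [c·p·(1−p) − e·p]·Δt with Δt = 1.
t = 1: p = 0.27000 + (+0.07749) = 0.34749
t = 2: p = 0.34749 + (+0.07550) = 0.42299
t = 3: p = 0.42299 + (+0.06316) = 0.48614
t = 4: p = 0.48614 + (+0.04495) = 0.53110
t = 5: p = 0.53110 + (+0.02762) = 0.55872

0.559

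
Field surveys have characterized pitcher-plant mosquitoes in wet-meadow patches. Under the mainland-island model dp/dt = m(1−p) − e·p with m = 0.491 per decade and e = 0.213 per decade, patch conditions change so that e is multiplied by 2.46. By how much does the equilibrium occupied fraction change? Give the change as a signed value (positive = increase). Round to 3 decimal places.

-0.214

Before: p* = 0.491/(0.491+0.213) = 0.6974.
After: m = 0.491, e = 0.52398; p* = 0.491/1.0150 = 0.4838.
Δp* = 0.4838 − 0.6974 = -0.2137.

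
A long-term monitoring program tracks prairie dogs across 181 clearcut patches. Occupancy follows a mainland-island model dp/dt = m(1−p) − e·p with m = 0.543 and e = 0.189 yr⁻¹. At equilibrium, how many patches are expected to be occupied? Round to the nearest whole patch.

p* = m/(m+e) = 0.543/0.7320 = 0.7418.
Expected occupied patches = N × p* = 181 × 0.7418 = 134.27 ≈ 134.

134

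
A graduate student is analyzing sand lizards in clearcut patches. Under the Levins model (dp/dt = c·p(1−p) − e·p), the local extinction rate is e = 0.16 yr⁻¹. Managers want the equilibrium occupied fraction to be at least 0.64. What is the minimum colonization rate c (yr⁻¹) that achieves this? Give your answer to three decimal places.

p* = 1 − e/c ≥ 0.64 requires e/c ≤ 0.3600, i.e. c ≥ e/0.3600.
c_min = 0.16/0.3600 = 0.4444.

0.444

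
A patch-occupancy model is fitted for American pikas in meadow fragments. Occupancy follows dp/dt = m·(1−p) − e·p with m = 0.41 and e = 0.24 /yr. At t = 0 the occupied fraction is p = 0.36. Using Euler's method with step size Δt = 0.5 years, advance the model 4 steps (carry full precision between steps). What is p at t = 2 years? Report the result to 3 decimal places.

Update rule: p ← p + [m·(1−p) − e·p]·Δt with Δt = 0.5.
t = 0.5: p = 0.36000 + (+0.08800) = 0.44800
t = 1: p = 0.44800 + (+0.05940) = 0.50740
t = 1.5: p = 0.50740 + (+0.04010) = 0.54749
t = 2: p = 0.54749 + (+0.02706) = 0.57456

0.575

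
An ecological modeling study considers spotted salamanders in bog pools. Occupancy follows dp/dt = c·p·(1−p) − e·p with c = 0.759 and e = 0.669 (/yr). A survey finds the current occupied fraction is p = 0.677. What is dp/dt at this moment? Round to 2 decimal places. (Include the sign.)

Colonization term: c·p·(1−p) = 0.759×0.677×0.3230 = 0.16597.
Extinction term: e·p = 0.45291.
dp/dt = 0.16597 − 0.45291 = -0.28694.

-0.29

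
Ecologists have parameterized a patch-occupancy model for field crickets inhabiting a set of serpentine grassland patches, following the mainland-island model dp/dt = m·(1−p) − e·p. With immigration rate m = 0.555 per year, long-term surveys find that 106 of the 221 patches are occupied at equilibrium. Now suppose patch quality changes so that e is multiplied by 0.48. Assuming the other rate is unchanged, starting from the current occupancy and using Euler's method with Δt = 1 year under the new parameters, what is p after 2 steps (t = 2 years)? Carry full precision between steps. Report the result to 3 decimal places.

Observed p* = 106/221 = 0.47964.
Balance m(1−p*) = e·p* gives e = m(1−p*)/p* = 0.555×0.52036/0.47964 = 0.60212.
Starting from p₀ = 0.47964; update p ← p + (dp/dt)·Δt with the new parameters.
  1  |  dp/dt·Δt = +0.150176  |  p_1 = 0.629814
  2  |  dp/dt·Δt = +0.023425  |  p_2 = 0.653239

0.653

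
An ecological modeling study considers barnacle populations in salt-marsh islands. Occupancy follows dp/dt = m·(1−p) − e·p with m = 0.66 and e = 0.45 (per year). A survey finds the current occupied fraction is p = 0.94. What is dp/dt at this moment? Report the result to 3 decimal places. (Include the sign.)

-0.383

Colonization term: m·(1−p) = 0.66×0.0600 = 0.03960.
Extinction term: e·p = 0.42300.
dp/dt = 0.03960 − 0.42300 = -0.38340.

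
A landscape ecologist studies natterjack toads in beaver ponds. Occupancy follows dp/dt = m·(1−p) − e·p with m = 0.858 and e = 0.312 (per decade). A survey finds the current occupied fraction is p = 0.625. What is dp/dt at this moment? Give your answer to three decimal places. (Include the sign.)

Colonization term: m·(1−p) = 0.858×0.3750 = 0.32175.
Extinction term: e·p = 0.19500.
dp/dt = 0.32175 − 0.19500 = 0.12675.

0.127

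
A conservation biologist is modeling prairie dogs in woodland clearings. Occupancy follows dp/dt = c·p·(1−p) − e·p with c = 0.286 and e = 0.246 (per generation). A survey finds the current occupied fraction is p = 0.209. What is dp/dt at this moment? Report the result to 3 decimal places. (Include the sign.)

-0.004

Colonization term: c·p·(1−p) = 0.286×0.209×0.7910 = 0.04728.
Extinction term: e·p = 0.05141.
dp/dt = 0.04728 − 0.05141 = -0.00413.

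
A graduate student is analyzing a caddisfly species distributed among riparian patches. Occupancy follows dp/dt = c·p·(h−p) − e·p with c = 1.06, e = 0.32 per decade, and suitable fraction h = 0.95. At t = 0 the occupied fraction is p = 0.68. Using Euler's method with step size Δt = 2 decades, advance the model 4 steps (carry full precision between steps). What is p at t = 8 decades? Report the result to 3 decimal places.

0.649

Update rule: p ← p + [c·p·(h−p) − e·p]·Δt with Δt = 2.
  1  |  dp/dt·Δt = -0.045968  |  p_1 = 0.634032
  2  |  dp/dt·Δt = +0.018927  |  p_2 = 0.652959
  3  |  dp/dt·Δt = -0.006708  |  p_3 = 0.646251
  4  |  dp/dt·Δt = +0.002551  |  p_4 = 0.648802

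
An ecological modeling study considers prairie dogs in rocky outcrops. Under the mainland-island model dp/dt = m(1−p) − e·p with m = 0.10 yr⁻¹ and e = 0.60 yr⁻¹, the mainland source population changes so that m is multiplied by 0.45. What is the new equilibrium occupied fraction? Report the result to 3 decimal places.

Before: p* = 0.10/(0.10+0.60) = 0.1429.
After: m = 0.045, e = 0.6; p* = 0.045/0.6450 = 0.0698.

0.070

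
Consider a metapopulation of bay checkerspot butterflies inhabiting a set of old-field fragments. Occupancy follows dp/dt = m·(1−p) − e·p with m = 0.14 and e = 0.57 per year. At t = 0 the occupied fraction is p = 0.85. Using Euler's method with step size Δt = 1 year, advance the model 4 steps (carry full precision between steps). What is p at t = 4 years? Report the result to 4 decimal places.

0.2018

Update rule: p ← p + [m·(1−p) − e·p]·Δt with Δt = 1.
p: 0.85000 → 0.38650  (Δp = -0.46350)
p: 0.38650 → 0.25209  (Δp = -0.13442)
p: 0.25209 → 0.21310  (Δp = -0.03898)
p: 0.21310 → 0.20180  (Δp = -0.01130)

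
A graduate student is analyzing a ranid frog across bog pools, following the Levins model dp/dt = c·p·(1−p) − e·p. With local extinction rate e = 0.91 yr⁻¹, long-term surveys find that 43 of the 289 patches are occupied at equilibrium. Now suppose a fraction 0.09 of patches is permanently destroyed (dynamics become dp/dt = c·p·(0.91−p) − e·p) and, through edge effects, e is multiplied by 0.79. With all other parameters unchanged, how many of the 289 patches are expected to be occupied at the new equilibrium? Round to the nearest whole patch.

69

Observed p* = 43/289 = 0.14879.
Balance c(1−p*) = e gives c = e/(1 − 0.14879) = 0.91/0.85121 = 1.06907.
New p* = 0.91 − e/c = 0.91 − 0.71890/1.06907 = 0.23755.
Expected occupied = 289 × 0.23755 = 68.65 ≈ 69.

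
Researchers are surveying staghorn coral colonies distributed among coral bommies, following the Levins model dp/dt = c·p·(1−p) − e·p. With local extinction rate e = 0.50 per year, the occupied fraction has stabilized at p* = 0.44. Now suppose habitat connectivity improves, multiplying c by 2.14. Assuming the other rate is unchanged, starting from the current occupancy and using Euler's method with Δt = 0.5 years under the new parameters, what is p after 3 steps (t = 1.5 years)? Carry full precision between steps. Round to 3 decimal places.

0.709

Balance c(1−p*) = e gives c = e/(1 − 0.44000) = 0.50/0.56000 = 0.89286.
Starting from p₀ = 0.44000; update p ← p + (dp/dt)·Δt with the new parameters.
step 1: Δp = +0.12540, p = 0.56540
step 2: Δp = +0.09340, p = 0.65880
step 3: Δp = +0.05005, p = 0.70885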